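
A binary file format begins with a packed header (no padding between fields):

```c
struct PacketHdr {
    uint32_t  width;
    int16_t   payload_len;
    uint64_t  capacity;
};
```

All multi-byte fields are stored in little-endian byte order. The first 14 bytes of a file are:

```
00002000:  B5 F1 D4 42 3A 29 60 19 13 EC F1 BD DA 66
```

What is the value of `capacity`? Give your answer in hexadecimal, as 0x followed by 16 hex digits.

0x66DABDF1EC131960

`capacity` follows `width` (4 B), `payload_len` (2 B), so it starts at offset 4 + 2 = 6 and occupies 8 bytes.
Bytes at offsets 6..13: 60 19 13 EC F1 BD DA 66.
Little-endian: lowest address holds the least-significant byte.
Reassemble most-significant byte first: 66 DA BD F1 EC 13 19 60 → 0x66DABDF1EC131960.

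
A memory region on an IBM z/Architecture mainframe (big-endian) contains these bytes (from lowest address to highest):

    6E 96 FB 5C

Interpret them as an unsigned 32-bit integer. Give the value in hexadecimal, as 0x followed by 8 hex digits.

0x6E96FB5C

Big-endian: lowest address holds the most-significant byte.
The bytes are already most-significant first: 0x6E96FB5C.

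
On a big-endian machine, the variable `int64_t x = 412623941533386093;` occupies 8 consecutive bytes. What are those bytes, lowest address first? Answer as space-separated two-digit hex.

05 B9 EF 49 E4 EB 45 6D

412623941533386093 in hexadecimal, padded to 64 bits, is 0x05B9EF49E4EB456D.
Split into bytes (most-significant first): 05 B9 EF 49 E4 EB 45 6D.
Big-endian stores the most-significant byte at the lowest address.
So the memory order matches the most-significant-first order: 05 B9 EF 49 E4 EB 45 6D.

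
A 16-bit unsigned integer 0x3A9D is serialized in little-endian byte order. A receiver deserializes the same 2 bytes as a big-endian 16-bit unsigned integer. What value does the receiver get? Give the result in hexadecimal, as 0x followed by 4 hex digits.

0x9D3A

Stored little-endian, the bytes at ascending addresses are 9D 3A.
Read back as big-endian, the last byte is least significant, giving 0x9D3A.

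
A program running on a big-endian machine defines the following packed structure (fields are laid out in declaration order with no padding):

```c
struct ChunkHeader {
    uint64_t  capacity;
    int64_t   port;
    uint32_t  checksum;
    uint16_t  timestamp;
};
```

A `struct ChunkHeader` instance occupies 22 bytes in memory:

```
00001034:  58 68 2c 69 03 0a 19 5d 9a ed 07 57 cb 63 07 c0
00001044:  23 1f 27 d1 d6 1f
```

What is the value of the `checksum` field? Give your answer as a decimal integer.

`checksum` follows `capacity` (8 B), `port` (8 B), so it starts at offset 8 + 8 = 16 and occupies 4 bytes.
Bytes at offsets 16..19: 23 1F 27 D1.
In big-endian order the high byte comes first in memory.
The bytes are already most-significant first: 0x231F27D1.
0x231F27D1 = 589244369.

589244369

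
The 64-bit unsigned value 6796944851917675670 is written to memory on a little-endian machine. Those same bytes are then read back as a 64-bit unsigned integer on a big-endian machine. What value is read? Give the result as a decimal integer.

10816654271997104990

6796944851917675670 in 64-bit hexadecimal is 0x5E539954C0791C96.
Stored little-endian, the bytes at ascending addresses are 96 1C 79 C0 54 99 53 5E.
Read back as big-endian, the last byte is least significant, giving 0x961C79C05499535E.
0x961C79C05499535E = 10816654271997104990.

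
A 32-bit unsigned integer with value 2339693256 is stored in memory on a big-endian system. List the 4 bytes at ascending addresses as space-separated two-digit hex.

8B 74 E2 C8

2339693256 in hexadecimal, padded to 32 bits, is 0x8B74E2C8.
Split into bytes (most-significant first): 8B 74 E2 C8.
Big-endian: lowest address holds the most-significant byte.
So the memory order matches the most-significant-first order: 8B 74 E2 C8.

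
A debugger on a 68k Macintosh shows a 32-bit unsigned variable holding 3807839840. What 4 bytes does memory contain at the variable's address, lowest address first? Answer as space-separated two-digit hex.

3807839840 in hexadecimal, padded to 32 bits, is 0xE2F70660.
Split into bytes (most-significant first): E2 F7 06 60.
Big-endian: lowest address holds the most-significant byte.
So the memory order matches the most-significant-first order: E2 F7 06 60.

E2 F7 06 60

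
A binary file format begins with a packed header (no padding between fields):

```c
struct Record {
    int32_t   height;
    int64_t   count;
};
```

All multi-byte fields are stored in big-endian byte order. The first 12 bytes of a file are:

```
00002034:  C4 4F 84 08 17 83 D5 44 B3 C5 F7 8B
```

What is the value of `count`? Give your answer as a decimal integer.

`count` follows `height` (4 bytes), so it starts at byte offset 4 and occupies 8 bytes.
Bytes at offsets 4..11: 17 83 D5 44 B3 C5 F7 8B.
In big-endian order the high byte comes first in memory.
The bytes are already most-significant first: 0x1783D544B3C5F78B.
0x1783D544B3C5F78B = 1694432375872026507.

1694432375872026507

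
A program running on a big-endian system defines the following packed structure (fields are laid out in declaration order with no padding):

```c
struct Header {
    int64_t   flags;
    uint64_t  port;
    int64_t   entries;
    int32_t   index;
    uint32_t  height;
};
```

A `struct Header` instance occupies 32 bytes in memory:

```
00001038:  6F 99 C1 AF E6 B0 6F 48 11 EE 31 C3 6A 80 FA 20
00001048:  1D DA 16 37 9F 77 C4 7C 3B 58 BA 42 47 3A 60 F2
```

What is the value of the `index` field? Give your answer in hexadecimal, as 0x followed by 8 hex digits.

0x3B58BA42

`index` follows `flags` (8 B), `port` (8 B), `entries` (8 B), so it starts at offset 8 + 8 + 8 = 24 and occupies 4 bytes.
Bytes at offsets 24..27: 3B 58 BA 42.
Big-endian stores the most-significant byte at the lowest address.
The bytes are already most-significant first: 0x3B58BA42.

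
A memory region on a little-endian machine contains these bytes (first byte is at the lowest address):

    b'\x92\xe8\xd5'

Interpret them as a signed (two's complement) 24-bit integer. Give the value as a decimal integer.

-2758510

In little-endian order the low byte comes first in memory.
Reassemble most-significant byte first: D5 E8 92 → 0xD5E892.
Top bit is set, so as a signed 24-bit value this is 0xD5E892 − 2^24 = -2758510.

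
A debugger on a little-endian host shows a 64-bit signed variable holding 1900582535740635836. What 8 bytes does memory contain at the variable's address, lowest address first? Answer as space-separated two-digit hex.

BC BA 21 1D BF 39 60 1A

1900582535740635836 in hexadecimal, padded to 64 bits, is 0x1A6039BF1D21BABC.
Split into bytes (most-significant first): 1A 60 39 BF 1D 21 BA BC.
Little-endian: lowest address holds the least-significant byte.
So at ascending addresses the bytes are BC BA 21 1D BF 39 60 1A.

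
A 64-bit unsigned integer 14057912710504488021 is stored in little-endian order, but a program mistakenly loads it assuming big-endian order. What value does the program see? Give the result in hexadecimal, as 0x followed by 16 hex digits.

0x559C11D120BD17C3

14057912710504488021 in 64-bit hexadecimal is 0xC317BD20D1119C55.
Stored little-endian, the bytes at ascending addresses are 55 9C 11 D1 20 BD 17 C3.
Read back as big-endian, the last byte is least significant, giving 0x559C11D120BD17C3.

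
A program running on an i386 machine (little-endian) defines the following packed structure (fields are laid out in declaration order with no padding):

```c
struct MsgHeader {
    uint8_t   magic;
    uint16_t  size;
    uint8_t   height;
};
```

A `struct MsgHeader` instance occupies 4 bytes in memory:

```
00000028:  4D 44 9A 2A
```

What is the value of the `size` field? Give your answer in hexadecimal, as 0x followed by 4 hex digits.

0x9A44

`size` follows `magic` (1 byte), so it starts at byte offset 1 and occupies 2 bytes.
Bytes at offsets 1..2: 44 9A.
Little-endian stores the least-significant byte at the lowest address.
Reassemble most-significant byte first: 9A 44 → 0x9A44.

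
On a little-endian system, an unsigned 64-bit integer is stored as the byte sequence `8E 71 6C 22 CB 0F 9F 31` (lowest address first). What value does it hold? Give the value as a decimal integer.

3575593994285773198

Little-endian stores the least-significant byte at the lowest address.
Reassemble most-significant byte first: 31 9F 0F CB 22 6C 71 8E → 0x319F0FCB226C718E.
0x319F0FCB226C718E = 3575593994285773198.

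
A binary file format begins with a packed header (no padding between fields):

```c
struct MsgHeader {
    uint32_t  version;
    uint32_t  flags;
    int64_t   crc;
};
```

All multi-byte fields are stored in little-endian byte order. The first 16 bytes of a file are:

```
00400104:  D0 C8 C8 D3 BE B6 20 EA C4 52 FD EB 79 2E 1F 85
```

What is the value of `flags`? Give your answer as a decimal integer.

`flags` follows `version` (4 bytes), so it starts at byte offset 4 and occupies 4 bytes.
Bytes at offsets 4..7: BE B6 20 EA.
Little-endian: lowest address holds the least-significant byte.
Reassemble most-significant byte first: EA 20 B6 BE → 0xEA20B6BE.
0xEA20B6BE = 3928012478.

3928012478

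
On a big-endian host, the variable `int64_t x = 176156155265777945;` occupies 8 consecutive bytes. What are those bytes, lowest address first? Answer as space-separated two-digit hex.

02 71 D5 17 03 9D 81 19

176156155265777945 in hexadecimal, padded to 64 bits, is 0x0271D517039D8119.
Split into bytes (most-significant first): 02 71 D5 17 03 9D 81 19.
Big-endian: lowest address holds the most-significant byte.
So the memory order matches the most-significant-first order: 02 71 D5 17 03 9D 81 19.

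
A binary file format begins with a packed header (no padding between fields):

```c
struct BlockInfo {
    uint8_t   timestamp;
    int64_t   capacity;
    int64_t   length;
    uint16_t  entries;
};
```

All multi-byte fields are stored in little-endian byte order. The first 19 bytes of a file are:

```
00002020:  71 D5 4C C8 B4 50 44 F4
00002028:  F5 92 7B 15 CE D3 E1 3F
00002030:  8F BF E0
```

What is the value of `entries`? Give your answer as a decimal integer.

`entries` follows `timestamp` (1 B), `capacity` (8 B), `length` (8 B), so it starts at offset 1 + 8 + 8 = 17 and occupies 2 bytes.
Bytes at offsets 17..18: BF E0.
Little-endian: lowest address holds the least-significant byte.
Reassemble most-significant byte first: E0 BF → 0xE0BF.
0xE0BF = 57535.

57535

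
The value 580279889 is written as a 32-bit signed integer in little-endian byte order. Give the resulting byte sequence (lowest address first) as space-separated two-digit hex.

51 5E 96 22

580279889 in hexadecimal, padded to 32 bits, is 0x22965E51.
Split into bytes (most-significant first): 22 96 5E 51.
In little-endian order the low byte comes first in memory.
So at ascending addresses the bytes are 51 5E 96 22.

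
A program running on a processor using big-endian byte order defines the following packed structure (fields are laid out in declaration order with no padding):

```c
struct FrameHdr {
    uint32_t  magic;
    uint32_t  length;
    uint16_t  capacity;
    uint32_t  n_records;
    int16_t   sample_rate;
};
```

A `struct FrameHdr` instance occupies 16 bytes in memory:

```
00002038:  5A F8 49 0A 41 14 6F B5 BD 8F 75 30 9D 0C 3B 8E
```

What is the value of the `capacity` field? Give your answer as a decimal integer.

`capacity` follows `magic` (4 B), `length` (4 B), so it starts at offset 4 + 4 = 8 and occupies 2 bytes.
Bytes at offsets 8..9: BD 8F.
In big-endian order the high byte comes first in memory.
The bytes are already most-significant first: 0xBD8F.
0xBD8F = 48527.

48527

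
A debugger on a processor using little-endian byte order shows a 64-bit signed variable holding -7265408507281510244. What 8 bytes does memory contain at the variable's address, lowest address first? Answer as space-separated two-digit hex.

9C 70 62 D7 74 15 2C 9B

Two's complement of -7265408507281510244 in 64 bits: 7265408507281510244 = 0x64D3EA8B289D8F64; invert → 0x9B2C1574D762709B; add 1 → 0x9B2C1574D762709C.
Split into bytes (most-significant first): 9B 2C 15 74 D7 62 70 9C.
Little-endian: lowest address holds the least-significant byte.
So at ascending addresses the bytes are 9C 70 62 D7 74 15 2C 9B.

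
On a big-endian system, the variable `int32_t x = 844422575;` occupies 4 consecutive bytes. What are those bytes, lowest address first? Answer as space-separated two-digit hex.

32 54 DD AF

844422575 in hexadecimal, padded to 32 bits, is 0x3254DDAF.
Split into bytes (most-significant first): 32 54 DD AF.
Big-endian: lowest address holds the most-significant byte.
So the memory order matches the most-significant-first order: 32 54 DD AF.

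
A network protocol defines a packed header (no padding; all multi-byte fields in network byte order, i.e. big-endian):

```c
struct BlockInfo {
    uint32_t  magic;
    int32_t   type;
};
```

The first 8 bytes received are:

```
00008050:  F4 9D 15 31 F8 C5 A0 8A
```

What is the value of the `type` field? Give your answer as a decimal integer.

-121266038

`type` follows `magic` (4 bytes), so it starts at byte offset 4 and occupies 4 bytes.
Bytes at offsets 4..7: F8 C5 A0 8A.
Big-endian stores the most-significant byte at the lowest address.
The bytes are already most-significant first: 0xF8C5A08A.
Top bit is set, so as a signed 32-bit value this is 0xF8C5A08A − 2^32 = -121266038.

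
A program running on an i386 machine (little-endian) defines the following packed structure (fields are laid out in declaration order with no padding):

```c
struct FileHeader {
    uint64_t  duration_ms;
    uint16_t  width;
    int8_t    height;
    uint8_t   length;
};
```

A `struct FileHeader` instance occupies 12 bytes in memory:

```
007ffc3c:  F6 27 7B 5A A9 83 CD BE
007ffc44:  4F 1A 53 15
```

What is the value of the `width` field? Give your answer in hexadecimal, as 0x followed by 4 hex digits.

`width` follows `duration_ms` (8 bytes), so it starts at byte offset 8 and occupies 2 bytes.
Bytes at offsets 8..9: 4F 1A.
In little-endian order the low byte comes first in memory.
Reassemble most-significant byte first: 1A 4F → 0x1A4F.

0x1A4F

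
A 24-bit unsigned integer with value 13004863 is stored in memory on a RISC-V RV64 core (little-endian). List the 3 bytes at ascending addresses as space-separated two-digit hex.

13004863 in hexadecimal, padded to 24 bits, is 0xC6703F.
Split into bytes (most-significant first): C6 70 3F.
In little-endian order the low byte comes first in memory.
So at ascending addresses the bytes are 3F 70 C6.

3F 70 C6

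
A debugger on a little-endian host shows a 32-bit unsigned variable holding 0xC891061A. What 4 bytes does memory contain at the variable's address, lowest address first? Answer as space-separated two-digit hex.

1A 06 91 C8

Split into bytes (most-significant first): C8 91 06 1A.
Little-endian: lowest address holds the least-significant byte.
So at ascending addresses the bytes are 1A 06 91 C8.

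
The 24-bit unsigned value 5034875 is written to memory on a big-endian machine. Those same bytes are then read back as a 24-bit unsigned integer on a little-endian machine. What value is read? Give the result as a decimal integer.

8115020

5034875 in 24-bit hexadecimal is 0x4CD37B.
Stored big-endian, the bytes at ascending addresses are 4C D3 7B.
Read back as little-endian, the first byte is least significant, giving 0x7BD34C.
0x7BD34C = 8115020.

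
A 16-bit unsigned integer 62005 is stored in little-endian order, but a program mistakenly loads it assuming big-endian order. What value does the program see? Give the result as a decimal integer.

62005 in 16-bit hexadecimal is 0xF235.
Stored little-endian, the bytes at ascending addresses are 35 F2.
Read back as big-endian, the last byte is least significant, giving 0x35F2.
0x35F2 = 13810.

13810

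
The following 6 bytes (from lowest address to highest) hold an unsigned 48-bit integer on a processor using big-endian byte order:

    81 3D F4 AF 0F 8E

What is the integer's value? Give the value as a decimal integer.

142103098101646

Big-endian: lowest address holds the most-significant byte.
The bytes are already most-significant first: 0x813DF4AF0F8E.
0x813DF4AF0F8E = 142103098101646.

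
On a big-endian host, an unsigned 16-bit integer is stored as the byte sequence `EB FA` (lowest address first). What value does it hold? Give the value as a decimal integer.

Big-endian stores the most-significant byte at the lowest address.
The bytes are already most-significant first: 0xEBFA.
0xEBFA = 60410.

60410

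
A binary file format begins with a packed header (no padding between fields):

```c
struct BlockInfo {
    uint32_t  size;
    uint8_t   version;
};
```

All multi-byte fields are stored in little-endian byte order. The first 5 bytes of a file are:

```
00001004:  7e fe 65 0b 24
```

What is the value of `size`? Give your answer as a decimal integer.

191233662

`size` is the first field, at byte offset 0, occupying 4 bytes.
Bytes at offsets 0..3: 7E FE 65 0B.
Little-endian stores the least-significant byte at the lowest address.
Reassemble most-significant byte first: 0B 65 FE 7E → 0x0B65FE7E.
0x0B65FE7E = 191233662.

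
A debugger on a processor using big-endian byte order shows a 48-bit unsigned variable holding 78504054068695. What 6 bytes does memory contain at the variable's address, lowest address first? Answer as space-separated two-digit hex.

47 66 26 41 95 D7

78504054068695 in hexadecimal, padded to 48 bits, is 0x4766264195D7.
Split into bytes (most-significant first): 47 66 26 41 95 D7.
Big-endian: lowest address holds the most-significant byte.
So the memory order matches the most-significant-first order: 47 66 26 41 95 D7.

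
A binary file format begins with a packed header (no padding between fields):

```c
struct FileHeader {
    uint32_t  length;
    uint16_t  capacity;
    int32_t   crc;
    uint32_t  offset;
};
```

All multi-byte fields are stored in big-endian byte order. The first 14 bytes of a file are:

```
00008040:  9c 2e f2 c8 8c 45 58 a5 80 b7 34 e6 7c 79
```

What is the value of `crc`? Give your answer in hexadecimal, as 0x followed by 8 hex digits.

`crc` follows `length` (4 B), `capacity` (2 B), so it starts at offset 4 + 2 = 6 and occupies 4 bytes.
Bytes at offsets 6..9: 58 A5 80 B7.
In big-endian order the high byte comes first in memory.
The bytes are already most-significant first: 0x58A580B7.

0x58A580B7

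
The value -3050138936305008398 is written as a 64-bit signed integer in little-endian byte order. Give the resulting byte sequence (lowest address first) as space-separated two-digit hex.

F2 C0 F3 39 CC BA AB D5

Two's complement of -3050138936305008398 in 64 bits: 3050138936305008398 = 0x2A544533C60C3F0E; invert → 0xD5ABBACC39F3C0F1; add 1 → 0xD5ABBACC39F3C0F2.
Split into bytes (most-significant first): D5 AB BA CC 39 F3 C0 F2.
In little-endian order the low byte comes first in memory.
So at ascending addresses the bytes are F2 C0 F3 39 CC BA AB D5.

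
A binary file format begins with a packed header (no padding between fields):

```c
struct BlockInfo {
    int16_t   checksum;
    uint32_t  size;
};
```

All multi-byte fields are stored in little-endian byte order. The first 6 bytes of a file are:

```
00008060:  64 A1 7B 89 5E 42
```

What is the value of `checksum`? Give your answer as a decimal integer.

`checksum` is the first field, at byte offset 0, occupying 2 bytes.
Bytes at offsets 0..1: 64 A1.
In little-endian order the low byte comes first in memory.
Reassemble most-significant byte first: A1 64 → 0xA164.
Top bit is set, so as a signed 16-bit value this is 0xA164 − 2^16 = -24220.

-24220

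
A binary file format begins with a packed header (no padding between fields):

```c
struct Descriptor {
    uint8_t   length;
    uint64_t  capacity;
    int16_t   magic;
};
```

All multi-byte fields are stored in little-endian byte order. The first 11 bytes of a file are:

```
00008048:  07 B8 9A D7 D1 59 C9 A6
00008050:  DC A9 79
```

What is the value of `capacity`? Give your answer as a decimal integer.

15899616922087955128

`capacity` follows `length` (1 byte), so it starts at byte offset 1 and occupies 8 bytes.
Bytes at offsets 1..8: B8 9A D7 D1 59 C9 A6 DC.
Little-endian stores the least-significant byte at the lowest address.
Reassemble most-significant byte first: DC A6 C9 59 D1 D7 9A B8 → 0xDCA6C959D1D79AB8.
0xDCA6C959D1D79AB8 = 15899616922087955128.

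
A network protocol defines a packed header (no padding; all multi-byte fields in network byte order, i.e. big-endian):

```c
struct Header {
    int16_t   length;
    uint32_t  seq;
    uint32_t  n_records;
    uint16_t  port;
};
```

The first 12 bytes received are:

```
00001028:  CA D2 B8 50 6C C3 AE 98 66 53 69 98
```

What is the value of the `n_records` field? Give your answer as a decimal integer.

2929223251

`n_records` follows `length` (2 B), `seq` (4 B), so it starts at offset 2 + 4 = 6 and occupies 4 bytes.
Bytes at offsets 6..9: AE 98 66 53.
Big-endian: lowest address holds the most-significant byte.
The bytes are already most-significant first: 0xAE986653.
0xAE986653 = 2929223251.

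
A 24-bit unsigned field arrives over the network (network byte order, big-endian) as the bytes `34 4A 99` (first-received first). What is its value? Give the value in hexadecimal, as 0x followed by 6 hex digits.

Big-endian: lowest address holds the most-significant byte.
The bytes are already most-significant first: 0x344A99.

0x344A99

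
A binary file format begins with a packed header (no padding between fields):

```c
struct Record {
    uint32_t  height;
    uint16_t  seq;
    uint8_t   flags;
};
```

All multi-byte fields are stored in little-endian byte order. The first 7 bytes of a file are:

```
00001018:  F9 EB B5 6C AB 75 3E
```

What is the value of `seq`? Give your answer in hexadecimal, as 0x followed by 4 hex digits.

`seq` follows `height` (4 bytes), so it starts at byte offset 4 and occupies 2 bytes.
Bytes at offsets 4..5: AB 75.
Little-endian stores the least-significant byte at the lowest address.
Reassemble most-significant byte first: 75 AB → 0x75AB.

0x75AB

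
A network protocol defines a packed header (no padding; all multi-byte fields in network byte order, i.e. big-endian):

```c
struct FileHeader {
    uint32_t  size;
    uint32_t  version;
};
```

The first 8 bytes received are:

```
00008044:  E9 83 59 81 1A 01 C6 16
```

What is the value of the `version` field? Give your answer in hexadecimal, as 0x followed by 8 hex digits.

0x1A01C616

`version` follows `size` (4 bytes), so it starts at byte offset 4 and occupies 4 bytes.
Bytes at offsets 4..7: 1A 01 C6 16.
Big-endian stores the most-significant byte at the lowest address.
The bytes are already most-significant first: 0x1A01C616.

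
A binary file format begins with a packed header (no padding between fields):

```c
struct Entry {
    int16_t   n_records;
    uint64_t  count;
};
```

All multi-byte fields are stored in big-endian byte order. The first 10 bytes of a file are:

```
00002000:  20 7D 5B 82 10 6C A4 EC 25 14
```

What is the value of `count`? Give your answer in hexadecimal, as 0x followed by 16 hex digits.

0x5B82106CA4EC2514

`count` follows `n_records` (2 bytes), so it starts at byte offset 2 and occupies 8 bytes.
Bytes at offsets 2..9: 5B 82 10 6C A4 EC 25 14.
Big-endian: lowest address holds the most-significant byte.
The bytes are already most-significant first: 0x5B82106CA4EC2514.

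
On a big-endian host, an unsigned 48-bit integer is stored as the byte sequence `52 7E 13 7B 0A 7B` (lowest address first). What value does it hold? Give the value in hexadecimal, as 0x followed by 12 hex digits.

Big-endian stores the most-significant byte at the lowest address.
The bytes are already most-significant first: 0x527E137B0A7B.

0x527E137B0A7B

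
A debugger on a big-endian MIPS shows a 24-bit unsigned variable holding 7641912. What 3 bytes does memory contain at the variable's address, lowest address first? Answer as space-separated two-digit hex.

74 9B 38

7641912 in hexadecimal, padded to 24 bits, is 0x749B38.
Split into bytes (most-significant first): 74 9B 38.
Big-endian: lowest address holds the most-significant byte.
So the memory order matches the most-significant-first order: 74 9B 38.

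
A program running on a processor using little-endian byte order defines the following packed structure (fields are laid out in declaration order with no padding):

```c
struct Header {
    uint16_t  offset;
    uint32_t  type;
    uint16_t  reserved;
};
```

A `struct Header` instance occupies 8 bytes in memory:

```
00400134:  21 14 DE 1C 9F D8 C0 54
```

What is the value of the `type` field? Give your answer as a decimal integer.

`type` follows `offset` (2 bytes), so it starts at byte offset 2 and occupies 4 bytes.
Bytes at offsets 2..5: DE 1C 9F D8.
In little-endian order the low byte comes first in memory.
Reassemble most-significant byte first: D8 9F 1C DE → 0xD89F1CDE.
0xD89F1CDE = 3634306270.

3634306270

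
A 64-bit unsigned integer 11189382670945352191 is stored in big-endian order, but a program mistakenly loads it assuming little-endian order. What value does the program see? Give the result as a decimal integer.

18444944573708650651

11189382670945352191 in 64-bit hexadecimal is 0x9B48AC415D9BF9FF.
Stored big-endian, the bytes at ascending addresses are 9B 48 AC 41 5D 9B F9 FF.
Read back as little-endian, the first byte is least significant, giving 0xFFF99B5D41AC489B.
0xFFF99B5D41AC489B = 18444944573708650651.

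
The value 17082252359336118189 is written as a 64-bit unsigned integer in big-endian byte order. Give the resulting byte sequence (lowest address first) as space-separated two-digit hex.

17082252359336118189 in hexadecimal, padded to 64 bits, is 0xED105A03E1CEC7AD.
Split into bytes (most-significant first): ED 10 5A 03 E1 CE C7 AD.
Big-endian stores the most-significant byte at the lowest address.
So the memory order matches the most-significant-first order: ED 10 5A 03 E1 CE C7 AD.

ED 10 5A 03 E1 CE C7 AD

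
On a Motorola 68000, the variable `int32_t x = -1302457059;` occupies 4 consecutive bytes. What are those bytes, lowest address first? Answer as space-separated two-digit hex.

B2 5E 15 1D

Two's complement of -1302457059 in 32 bits: 1302457059 = 0x4DA1EAE3; invert → 0xB25E151C; add 1 → 0xB25E151D.
Split into bytes (most-significant first): B2 5E 15 1D.
Big-endian: lowest address holds the most-significant byte.
So the memory order matches the most-significant-first order: B2 5E 15 1D.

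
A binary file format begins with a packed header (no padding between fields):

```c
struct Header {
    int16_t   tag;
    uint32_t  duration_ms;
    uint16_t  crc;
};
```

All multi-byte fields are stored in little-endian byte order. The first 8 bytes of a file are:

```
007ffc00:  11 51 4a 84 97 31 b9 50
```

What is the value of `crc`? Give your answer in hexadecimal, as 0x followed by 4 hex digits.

`crc` follows `tag` (2 B), `duration_ms` (4 B), so it starts at offset 2 + 4 = 6 and occupies 2 bytes.
Bytes at offsets 6..7: B9 50.
Little-endian: lowest address holds the least-significant byte.
Reassemble most-significant byte first: 50 B9 → 0x50B9.

0x50B9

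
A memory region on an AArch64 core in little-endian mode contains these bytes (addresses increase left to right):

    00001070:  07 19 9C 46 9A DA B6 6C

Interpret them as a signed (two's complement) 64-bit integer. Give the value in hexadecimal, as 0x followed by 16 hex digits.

0x6CB6DA9A469C1907

Little-endian: lowest address holds the least-significant byte.
Reassemble most-significant byte first: 6C B6 DA 9A 46 9C 19 07 → 0x6CB6DA9A469C1907.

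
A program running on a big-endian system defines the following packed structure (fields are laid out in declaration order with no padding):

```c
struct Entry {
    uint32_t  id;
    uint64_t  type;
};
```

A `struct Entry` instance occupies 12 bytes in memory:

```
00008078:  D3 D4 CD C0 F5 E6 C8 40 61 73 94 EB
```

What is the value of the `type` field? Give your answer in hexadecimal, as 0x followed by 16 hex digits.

0xF5E6C840617394EB

`type` follows `id` (4 bytes), so it starts at byte offset 4 and occupies 8 bytes.
Bytes at offsets 4..11: F5 E6 C8 40 61 73 94 EB.
Big-endian: lowest address holds the most-significant byte.
The bytes are already most-significant first: 0xF5E6C840617394EB.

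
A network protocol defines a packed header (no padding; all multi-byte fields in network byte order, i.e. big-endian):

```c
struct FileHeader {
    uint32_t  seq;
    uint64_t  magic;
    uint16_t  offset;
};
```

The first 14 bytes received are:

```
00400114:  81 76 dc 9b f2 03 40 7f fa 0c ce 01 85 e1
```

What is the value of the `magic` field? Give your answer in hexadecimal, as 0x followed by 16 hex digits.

`magic` follows `seq` (4 bytes), so it starts at byte offset 4 and occupies 8 bytes.
Bytes at offsets 4..11: F2 03 40 7F FA 0C CE 01.
In big-endian order the high byte comes first in memory.
The bytes are already most-significant first: 0xF203407FFA0CCE01.

0xF203407FFA0CCE01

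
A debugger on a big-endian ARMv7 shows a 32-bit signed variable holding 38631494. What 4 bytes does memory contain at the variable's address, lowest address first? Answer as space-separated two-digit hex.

38631494 in hexadecimal, padded to 32 bits, is 0x024D7846.
Split into bytes (most-significant first): 02 4D 78 46.
Big-endian: lowest address holds the most-significant byte.
So the memory order matches the most-significant-first order: 02 4D 78 46.

02 4D 78 46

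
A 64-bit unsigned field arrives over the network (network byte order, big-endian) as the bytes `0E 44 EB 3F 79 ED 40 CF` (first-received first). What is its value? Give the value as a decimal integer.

Big-endian: lowest address holds the most-significant byte.
The bytes are already most-significant first: 0x0E44EB3F79ED40CF.
0x0E44EB3F79ED40CF = 1028205272808374479.

1028205272808374479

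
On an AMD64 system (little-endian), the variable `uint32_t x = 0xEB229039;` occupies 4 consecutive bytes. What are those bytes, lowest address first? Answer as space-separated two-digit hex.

39 90 22 EB

Split into bytes (most-significant first): EB 22 90 39.
In little-endian order the low byte comes first in memory.
So at ascending addresses the bytes are 39 90 22 EB.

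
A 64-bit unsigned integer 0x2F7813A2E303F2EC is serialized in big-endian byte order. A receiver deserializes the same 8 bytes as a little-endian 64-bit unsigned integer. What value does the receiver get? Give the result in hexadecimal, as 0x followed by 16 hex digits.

0xECF203E3A213782F

Stored big-endian, the bytes at ascending addresses are 2F 78 13 A2 E3 03 F2 EC.
Read back as little-endian, the first byte is least significant, giving 0xECF203E3A213782F.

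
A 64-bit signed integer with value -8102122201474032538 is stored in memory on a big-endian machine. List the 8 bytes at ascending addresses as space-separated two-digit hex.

Two's complement of -8102122201474032538 in 64 bits: 8102122201474032538 = 0x7070853721AA639A; invert → 0x8F8F7AC8DE559C65; add 1 → 0x8F8F7AC8DE559C66.
Split into bytes (most-significant first): 8F 8F 7A C8 DE 55 9C 66.
Big-endian stores the most-significant byte at the lowest address.
So the memory order matches the most-significant-first order: 8F 8F 7A C8 DE 55 9C 66.

8F 8F 7A C8 DE 55 9C 66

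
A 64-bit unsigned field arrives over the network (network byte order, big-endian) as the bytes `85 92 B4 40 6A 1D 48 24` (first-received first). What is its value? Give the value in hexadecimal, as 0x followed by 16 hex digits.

Big-endian: lowest address holds the most-significant byte.
The bytes are already most-significant first: 0x8592B4406A1D4824.

0x8592B4406A1D4824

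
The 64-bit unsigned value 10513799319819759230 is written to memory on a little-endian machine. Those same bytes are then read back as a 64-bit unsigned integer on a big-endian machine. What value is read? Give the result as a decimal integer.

10513799319819759230 in 64-bit hexadecimal is 0x91E884C6E199AE7E.
Stored little-endian, the bytes at ascending addresses are 7E AE 99 E1 C6 84 E8 91.
Read back as big-endian, the last byte is least significant, giving 0x7EAE99E1C684E891.
0x7EAE99E1C684E891 = 9128402689703864465.

9128402689703864465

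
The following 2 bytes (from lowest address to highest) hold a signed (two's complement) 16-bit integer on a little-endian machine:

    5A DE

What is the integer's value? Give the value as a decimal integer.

-8614

Little-endian: lowest address holds the least-significant byte.
Reassemble most-significant byte first: DE 5A → 0xDE5A.
Top bit is set, so as a signed 16-bit value this is 0xDE5A − 2^16 = -8614.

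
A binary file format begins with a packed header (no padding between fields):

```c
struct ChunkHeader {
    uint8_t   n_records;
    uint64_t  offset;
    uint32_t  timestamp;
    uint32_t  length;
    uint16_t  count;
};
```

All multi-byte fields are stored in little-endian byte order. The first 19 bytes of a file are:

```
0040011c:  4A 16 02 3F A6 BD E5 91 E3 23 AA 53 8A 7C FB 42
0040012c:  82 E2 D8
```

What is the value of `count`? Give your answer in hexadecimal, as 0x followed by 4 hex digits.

`count` follows `n_records` (1 B), `offset` (8 B), `timestamp` (4 B), `length` (4 B), so it starts at offset 1 + 8 + 4 + 4 = 17 and occupies 2 bytes.
Bytes at offsets 17..18: E2 D8.
Little-endian stores the least-significant byte at the lowest address.
Reassemble most-significant byte first: D8 E2 → 0xD8E2.

0xD8E2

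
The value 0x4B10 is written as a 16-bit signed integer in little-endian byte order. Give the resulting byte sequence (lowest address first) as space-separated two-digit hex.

10 4B

Split into bytes (most-significant first): 4B 10.
Little-endian: lowest address holds the least-significant byte.
So at ascending addresses the bytes are 10 4B.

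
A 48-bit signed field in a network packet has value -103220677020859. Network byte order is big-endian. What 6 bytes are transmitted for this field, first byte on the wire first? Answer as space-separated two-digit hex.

A2 1F 10 36 73 45

Two's complement of -103220677020859 in 48 bits: 103220677020859 = 0x5DE0EFC98CBB; invert → 0xA21F10367344; add 1 → 0xA21F10367345.
Split into bytes (most-significant first): A2 1F 10 36 73 45.
In big-endian order the high byte comes first in memory.
So the memory order matches the most-significant-first order: A2 1F 10 36 73 45.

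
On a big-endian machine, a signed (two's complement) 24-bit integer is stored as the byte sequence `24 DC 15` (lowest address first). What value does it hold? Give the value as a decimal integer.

Big-endian stores the most-significant byte at the lowest address.
The bytes are already most-significant first: 0x24DC15.
0x24DC15 = 2415637.

2415637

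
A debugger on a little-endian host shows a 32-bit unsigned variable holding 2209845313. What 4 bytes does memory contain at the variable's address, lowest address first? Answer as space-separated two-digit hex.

2209845313 in hexadecimal, padded to 32 bits, is 0x83B79041.
Split into bytes (most-significant first): 83 B7 90 41.
In little-endian order the low byte comes first in memory.
So at ascending addresses the bytes are 41 90 B7 83.

41 90 B7 83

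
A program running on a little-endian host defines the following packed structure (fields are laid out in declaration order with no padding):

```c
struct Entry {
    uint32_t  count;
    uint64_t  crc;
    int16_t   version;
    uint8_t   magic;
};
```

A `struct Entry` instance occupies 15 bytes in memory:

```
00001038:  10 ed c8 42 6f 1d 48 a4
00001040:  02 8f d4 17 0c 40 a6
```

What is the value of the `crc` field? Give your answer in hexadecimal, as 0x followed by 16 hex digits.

0x17D48F02A4481D6F

`crc` follows `count` (4 bytes), so it starts at byte offset 4 and occupies 8 bytes.
Bytes at offsets 4..11: 6F 1D 48 A4 02 8F D4 17.
Little-endian stores the least-significant byte at the lowest address.
Reassemble most-significant byte first: 17 D4 8F 02 A4 48 1D 6F → 0x17D48F02A4481D6F.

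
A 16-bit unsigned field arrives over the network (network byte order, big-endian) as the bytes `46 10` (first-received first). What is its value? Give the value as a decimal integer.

Big-endian stores the most-significant byte at the lowest address.
The bytes are already most-significant first: 0x4610.
0x4610 = 17936.

17936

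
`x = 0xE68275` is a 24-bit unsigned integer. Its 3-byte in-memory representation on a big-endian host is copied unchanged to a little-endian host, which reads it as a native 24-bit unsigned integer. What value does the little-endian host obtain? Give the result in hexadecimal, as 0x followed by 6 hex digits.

0x7582E6

Stored big-endian, the bytes at ascending addresses are E6 82 75.
Read back as little-endian, the first byte is least significant, giving 0x7582E6.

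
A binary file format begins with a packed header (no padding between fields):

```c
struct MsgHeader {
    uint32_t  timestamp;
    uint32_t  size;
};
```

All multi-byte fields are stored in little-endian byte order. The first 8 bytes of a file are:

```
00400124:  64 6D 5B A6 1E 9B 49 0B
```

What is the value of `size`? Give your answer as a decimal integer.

189373214

`size` follows `timestamp` (4 bytes), so it starts at byte offset 4 and occupies 4 bytes.
Bytes at offsets 4..7: 1E 9B 49 0B.
Little-endian stores the least-significant byte at the lowest address.
Reassemble most-significant byte first: 0B 49 9B 1E → 0x0B499B1E.
0x0B499B1E = 189373214.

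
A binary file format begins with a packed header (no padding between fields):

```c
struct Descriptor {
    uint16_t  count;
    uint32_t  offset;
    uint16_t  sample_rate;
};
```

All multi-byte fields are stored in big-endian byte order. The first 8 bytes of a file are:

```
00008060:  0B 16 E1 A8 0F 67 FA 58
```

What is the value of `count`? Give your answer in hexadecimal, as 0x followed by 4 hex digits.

0x0B16

`count` is the first field, at byte offset 0, occupying 2 bytes.
Bytes at offsets 0..1: 0B 16.
In big-endian order the high byte comes first in memory.
The bytes are already most-significant first: 0x0B16.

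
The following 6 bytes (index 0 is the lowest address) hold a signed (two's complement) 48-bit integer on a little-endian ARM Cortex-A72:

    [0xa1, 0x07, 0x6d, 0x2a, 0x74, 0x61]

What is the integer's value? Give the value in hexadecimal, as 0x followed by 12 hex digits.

0x61742A6D07A1

In little-endian order the low byte comes first in memory.
Reassemble most-significant byte first: 61 74 2A 6D 07 A1 → 0x61742A6D07A1.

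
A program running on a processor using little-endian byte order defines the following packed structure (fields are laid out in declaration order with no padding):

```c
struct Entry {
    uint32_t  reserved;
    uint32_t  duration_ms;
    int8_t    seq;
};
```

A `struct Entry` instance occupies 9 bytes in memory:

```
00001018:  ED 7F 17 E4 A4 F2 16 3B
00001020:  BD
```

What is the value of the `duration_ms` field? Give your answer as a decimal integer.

`duration_ms` follows `reserved` (4 bytes), so it starts at byte offset 4 and occupies 4 bytes.
Bytes at offsets 4..7: A4 F2 16 3B.
Little-endian stores the least-significant byte at the lowest address.
Reassemble most-significant byte first: 3B 16 F2 A4 → 0x3B16F2A4.
0x3B16F2A4 = 991359652.

991359652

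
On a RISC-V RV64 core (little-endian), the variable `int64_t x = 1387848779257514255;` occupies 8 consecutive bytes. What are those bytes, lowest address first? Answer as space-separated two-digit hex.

1387848779257514255 in hexadecimal, padded to 64 bits, is 0x1342A11C919A890F.
Split into bytes (most-significant first): 13 42 A1 1C 91 9A 89 0F.
Little-endian: lowest address holds the least-significant byte.
So at ascending addresses the bytes are 0F 89 9A 91 1C A1 42 13.

0F 89 9A 91 1C A1 42 13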